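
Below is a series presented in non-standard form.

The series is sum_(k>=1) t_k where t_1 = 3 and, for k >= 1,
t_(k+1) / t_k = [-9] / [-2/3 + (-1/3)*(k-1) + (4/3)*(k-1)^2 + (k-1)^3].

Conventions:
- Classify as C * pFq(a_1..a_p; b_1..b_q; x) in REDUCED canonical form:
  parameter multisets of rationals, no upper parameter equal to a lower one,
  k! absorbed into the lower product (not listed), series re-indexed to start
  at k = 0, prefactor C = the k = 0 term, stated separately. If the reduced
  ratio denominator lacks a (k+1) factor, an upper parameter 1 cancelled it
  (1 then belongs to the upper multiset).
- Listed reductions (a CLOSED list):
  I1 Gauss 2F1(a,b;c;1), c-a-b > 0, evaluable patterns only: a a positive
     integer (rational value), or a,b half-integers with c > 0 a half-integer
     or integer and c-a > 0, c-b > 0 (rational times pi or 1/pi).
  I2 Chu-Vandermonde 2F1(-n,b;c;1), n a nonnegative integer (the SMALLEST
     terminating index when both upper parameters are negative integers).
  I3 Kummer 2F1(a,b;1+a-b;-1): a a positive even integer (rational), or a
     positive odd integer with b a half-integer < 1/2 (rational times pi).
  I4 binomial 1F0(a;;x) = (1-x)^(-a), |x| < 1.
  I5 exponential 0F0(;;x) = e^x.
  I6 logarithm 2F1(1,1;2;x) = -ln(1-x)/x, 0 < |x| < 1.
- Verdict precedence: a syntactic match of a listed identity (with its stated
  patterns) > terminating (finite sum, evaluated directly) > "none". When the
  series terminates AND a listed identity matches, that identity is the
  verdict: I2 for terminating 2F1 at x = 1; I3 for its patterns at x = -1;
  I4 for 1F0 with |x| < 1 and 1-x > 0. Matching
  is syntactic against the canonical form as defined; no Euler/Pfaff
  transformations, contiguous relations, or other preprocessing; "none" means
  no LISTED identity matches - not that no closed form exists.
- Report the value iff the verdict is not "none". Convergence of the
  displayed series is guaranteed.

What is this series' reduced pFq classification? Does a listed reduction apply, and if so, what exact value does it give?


With C = 3: the canonical form is 0F2(-; -2/3, 1; -9). Verdict: none. No listed pattern accepts 0F2(-; -2/3, 1; -9).

Key step: from the first term 3: roots of the ratio polynomials (C = 3) are the negated parameters.
Adjacent-term ratio: r(k) = (-9) * 1 / [(k-2/3) (k+1) (k+1)] - rational; roots negated = parameters, x = (-9), C = 3.


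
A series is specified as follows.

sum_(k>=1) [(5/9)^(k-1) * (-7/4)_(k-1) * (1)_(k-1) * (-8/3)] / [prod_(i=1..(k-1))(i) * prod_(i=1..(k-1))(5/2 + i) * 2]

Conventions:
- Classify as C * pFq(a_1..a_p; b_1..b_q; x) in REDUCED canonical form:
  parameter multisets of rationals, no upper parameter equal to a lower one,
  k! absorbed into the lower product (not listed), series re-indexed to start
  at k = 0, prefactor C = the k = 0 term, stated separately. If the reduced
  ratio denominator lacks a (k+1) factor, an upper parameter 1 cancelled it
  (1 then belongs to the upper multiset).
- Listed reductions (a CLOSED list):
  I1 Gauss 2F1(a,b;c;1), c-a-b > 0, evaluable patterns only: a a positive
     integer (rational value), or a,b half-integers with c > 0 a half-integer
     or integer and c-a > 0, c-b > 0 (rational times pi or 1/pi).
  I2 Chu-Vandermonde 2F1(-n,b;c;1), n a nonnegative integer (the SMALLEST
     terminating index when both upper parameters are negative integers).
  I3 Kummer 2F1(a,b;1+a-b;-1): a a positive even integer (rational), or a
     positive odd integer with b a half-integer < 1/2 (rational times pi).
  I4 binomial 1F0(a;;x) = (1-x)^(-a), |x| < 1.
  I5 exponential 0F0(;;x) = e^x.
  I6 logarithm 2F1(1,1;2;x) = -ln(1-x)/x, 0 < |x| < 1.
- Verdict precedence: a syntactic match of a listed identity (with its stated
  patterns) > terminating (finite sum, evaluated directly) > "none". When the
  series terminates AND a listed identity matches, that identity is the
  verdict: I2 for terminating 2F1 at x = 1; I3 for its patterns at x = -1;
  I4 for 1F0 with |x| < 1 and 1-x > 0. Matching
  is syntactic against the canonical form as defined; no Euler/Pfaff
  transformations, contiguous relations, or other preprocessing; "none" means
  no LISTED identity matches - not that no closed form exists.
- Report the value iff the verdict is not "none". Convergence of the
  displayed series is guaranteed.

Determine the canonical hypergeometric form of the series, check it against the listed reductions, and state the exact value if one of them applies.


First insight: t_0 = -4/3 here, and the constant factors (prefactor -4/3) combine into one prefactor.
Ratio: r(k) = (5/9) * (k-7/4) (k+1) / [(k+7/2) (k+1)] - poly over poly, x = (5/9) from leading terms; C = -4/3 at k = 0.

Classification (C = -4/3): 2F1 with upper {-7/4, 1}, lower {7/2}, argument x = 5/9. Verdict: none. A 2F1 with upper {-7/4, 1} fits none of I1-I6 at x = 5/9; the sum runs forever.


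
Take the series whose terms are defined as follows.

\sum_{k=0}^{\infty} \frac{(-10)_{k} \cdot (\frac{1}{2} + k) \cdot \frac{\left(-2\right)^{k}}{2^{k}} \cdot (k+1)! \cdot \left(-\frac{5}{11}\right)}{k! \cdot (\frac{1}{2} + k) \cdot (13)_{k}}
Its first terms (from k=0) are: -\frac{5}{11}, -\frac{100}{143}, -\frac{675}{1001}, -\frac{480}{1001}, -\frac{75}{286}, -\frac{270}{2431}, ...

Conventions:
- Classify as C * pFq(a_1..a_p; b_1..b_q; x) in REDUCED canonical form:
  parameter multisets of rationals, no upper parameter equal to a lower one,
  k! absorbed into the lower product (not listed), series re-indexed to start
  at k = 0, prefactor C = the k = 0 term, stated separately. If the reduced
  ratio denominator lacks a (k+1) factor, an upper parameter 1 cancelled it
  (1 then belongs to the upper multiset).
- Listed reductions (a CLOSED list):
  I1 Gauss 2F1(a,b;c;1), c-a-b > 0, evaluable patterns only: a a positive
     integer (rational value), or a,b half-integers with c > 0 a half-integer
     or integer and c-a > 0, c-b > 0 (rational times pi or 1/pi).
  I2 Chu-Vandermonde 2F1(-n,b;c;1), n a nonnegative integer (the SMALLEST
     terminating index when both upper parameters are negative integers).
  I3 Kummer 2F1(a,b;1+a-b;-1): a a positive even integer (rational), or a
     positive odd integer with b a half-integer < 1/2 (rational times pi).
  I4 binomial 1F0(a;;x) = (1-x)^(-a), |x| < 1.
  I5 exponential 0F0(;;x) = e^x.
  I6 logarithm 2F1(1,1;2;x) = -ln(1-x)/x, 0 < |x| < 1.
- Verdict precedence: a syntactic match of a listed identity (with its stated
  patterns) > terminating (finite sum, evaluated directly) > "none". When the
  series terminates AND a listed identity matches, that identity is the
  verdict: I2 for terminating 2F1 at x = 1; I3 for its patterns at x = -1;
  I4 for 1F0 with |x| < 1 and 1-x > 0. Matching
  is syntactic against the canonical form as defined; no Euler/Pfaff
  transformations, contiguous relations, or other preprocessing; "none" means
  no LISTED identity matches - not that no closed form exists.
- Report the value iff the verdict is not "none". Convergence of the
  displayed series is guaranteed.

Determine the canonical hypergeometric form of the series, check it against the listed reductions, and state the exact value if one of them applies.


At argument -1: a 2F1 with upper {-10, 2}, lower {13}, scaled by C = -\frac{5}{11}. Verdict at x = -1: the Kummer evaluation I3 matches (x = -1; c = 13 equals 1+a-b for upper {-10, 2}: listed pattern). Exact value: -\frac{30}{11}.

The tell: x = -1 and the two k-th powers (C = -5/11, x = -1) combine into one argument.
Ratio: r(k) = -1 * (k-10) (k+2) / [(k+13) (k+1)] - rational in k, leading ratio -1; with t_0 = -\frac{5}{11}, classification follows.


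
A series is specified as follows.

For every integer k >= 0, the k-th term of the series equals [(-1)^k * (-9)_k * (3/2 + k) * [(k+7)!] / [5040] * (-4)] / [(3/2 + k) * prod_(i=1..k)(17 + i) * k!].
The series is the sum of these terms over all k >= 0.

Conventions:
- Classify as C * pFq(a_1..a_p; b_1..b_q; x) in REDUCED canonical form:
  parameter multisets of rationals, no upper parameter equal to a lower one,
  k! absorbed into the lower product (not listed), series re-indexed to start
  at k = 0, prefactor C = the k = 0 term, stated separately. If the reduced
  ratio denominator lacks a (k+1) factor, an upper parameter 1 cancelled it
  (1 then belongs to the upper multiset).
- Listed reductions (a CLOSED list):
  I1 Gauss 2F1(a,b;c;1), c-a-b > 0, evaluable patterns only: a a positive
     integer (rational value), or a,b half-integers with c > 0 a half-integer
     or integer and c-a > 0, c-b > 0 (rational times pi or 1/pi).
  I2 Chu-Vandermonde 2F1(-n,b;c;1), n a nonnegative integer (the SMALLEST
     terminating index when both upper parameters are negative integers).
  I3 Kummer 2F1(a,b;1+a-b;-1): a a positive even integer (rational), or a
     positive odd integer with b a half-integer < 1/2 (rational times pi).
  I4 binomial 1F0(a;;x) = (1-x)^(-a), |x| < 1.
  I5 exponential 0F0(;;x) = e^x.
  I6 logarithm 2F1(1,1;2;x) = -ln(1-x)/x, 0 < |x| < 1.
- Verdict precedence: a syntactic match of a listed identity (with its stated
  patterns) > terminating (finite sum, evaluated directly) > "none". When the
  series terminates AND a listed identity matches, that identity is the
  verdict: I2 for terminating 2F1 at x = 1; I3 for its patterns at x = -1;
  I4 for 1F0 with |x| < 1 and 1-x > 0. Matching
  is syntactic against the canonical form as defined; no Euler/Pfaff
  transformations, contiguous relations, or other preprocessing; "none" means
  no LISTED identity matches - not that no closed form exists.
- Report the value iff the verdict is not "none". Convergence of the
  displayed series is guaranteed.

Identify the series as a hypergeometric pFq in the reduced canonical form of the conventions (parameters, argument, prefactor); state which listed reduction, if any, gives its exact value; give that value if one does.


The series (x = -1) is 2F1: upper {-9, 8}, lower {18}, prefactor -4. Verdict at x = -1: the Kummer evaluation I3 matches (x = -1; c = 18 equals 1+a-b for upper {-9, 8}: listed pattern). Value: -136.

First insight: t_0 = -4 here, and striking the common factor k + 3/2 reduces the term (C = -4, x = -1).
Adjacent-term ratio: r(k) = (-1) * (k-9) (k+8) / [(k+18) (k+1)] - rational; roots negated = parameters, x = (-1), C = -4.


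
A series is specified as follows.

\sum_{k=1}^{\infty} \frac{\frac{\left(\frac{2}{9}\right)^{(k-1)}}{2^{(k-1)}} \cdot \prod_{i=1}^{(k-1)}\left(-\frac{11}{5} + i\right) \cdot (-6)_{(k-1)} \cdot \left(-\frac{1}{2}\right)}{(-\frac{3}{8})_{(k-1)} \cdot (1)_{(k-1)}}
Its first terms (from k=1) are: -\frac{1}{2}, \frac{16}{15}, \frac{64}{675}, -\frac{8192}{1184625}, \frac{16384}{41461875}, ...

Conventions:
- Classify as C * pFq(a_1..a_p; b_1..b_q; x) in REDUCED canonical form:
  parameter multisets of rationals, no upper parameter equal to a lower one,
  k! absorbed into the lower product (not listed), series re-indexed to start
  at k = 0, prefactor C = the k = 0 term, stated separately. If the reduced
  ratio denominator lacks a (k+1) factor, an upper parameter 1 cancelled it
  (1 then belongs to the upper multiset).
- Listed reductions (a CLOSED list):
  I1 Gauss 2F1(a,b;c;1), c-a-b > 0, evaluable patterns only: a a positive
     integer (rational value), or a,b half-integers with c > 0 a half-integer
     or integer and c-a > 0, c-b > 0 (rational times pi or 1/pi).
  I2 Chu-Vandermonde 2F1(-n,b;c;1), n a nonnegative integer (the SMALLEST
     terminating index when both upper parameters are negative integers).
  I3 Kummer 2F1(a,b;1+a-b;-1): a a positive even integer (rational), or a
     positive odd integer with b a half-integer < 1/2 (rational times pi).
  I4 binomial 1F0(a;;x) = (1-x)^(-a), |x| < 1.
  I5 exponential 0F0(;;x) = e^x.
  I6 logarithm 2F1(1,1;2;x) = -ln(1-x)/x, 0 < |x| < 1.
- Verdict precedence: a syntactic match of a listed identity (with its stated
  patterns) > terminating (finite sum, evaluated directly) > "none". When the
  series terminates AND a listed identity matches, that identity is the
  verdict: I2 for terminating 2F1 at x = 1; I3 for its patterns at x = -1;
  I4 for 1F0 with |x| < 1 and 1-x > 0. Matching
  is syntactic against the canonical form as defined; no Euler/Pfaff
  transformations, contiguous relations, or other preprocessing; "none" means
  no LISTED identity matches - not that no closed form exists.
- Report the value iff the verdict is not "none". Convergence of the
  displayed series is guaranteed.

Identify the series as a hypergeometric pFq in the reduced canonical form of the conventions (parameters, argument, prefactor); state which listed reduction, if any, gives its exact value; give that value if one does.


This is -\frac{1}{2} * 2F1(-6, -\frac{6}{5}; -\frac{3}{8}; \frac{1}{9}) in reduced canonical form. Verdict: terminating at k = 6: the factor (-6)_k kills every later term; summing the 7 survivors is exact. Value: \frac{1770116174303467}{2702681956406250}.

Key observation: t_0 being -\frac{1}{2}, the running product (C = -1/2, x = 1/9) telescopes to a rising factorial.
Consecutive-term ratio: r(k) = \frac{1}{9} * (k-6) (k-\frac{6}{5}) / [(k-\frac{3}{8}) (k+1)] - poly over poly, x = \frac{1}{9} from leading terms; C = -\frac{1}{2} at k = 0.


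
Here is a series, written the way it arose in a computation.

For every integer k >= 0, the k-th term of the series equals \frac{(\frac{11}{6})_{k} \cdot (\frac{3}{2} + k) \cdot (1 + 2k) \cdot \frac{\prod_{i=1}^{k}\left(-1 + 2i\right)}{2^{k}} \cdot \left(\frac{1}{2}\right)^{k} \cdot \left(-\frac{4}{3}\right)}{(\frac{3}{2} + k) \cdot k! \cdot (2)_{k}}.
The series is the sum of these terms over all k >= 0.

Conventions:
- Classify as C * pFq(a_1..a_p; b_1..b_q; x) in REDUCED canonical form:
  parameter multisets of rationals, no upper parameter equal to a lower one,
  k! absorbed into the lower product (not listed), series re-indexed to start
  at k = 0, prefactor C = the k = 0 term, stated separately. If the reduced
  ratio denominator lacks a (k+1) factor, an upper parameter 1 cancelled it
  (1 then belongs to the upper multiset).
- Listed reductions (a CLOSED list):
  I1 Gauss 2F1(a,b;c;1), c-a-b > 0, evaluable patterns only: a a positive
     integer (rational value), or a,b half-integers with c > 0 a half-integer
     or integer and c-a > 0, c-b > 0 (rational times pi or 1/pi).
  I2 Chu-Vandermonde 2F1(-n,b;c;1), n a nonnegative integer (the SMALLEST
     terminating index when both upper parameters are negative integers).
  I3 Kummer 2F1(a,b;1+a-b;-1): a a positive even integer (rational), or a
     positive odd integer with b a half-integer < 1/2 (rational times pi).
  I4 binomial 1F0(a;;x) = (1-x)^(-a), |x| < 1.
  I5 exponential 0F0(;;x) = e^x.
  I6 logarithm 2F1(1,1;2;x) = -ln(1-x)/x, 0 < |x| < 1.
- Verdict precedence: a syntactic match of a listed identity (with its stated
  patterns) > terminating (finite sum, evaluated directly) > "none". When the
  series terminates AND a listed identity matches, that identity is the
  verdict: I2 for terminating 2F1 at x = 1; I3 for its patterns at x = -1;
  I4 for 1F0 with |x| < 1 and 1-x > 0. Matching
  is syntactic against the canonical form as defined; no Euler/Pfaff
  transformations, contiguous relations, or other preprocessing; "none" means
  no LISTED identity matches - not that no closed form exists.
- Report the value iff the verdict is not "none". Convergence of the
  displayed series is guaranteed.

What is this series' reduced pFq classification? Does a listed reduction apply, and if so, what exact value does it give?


Reduced: x = \frac{1}{2}, 2F1, upper = {\frac{3}{2}, \frac{11}{6}}, lower = {2}, C = -\frac{4}{3}. Verdict: none here - no I1-I6 shape fits x = \frac{1}{2} with lower {2}.

The tell: with t_0 = -\frac{4}{3}, the factor k + 3/2 cancels (top and bottom), leaving C = -4/3, x = 1/2.
Step ratio: r(k) = \frac{1}{2} * (k+\frac{3}{2}) (k+\frac{11}{6}) / [(k+2) (k+1)] ; factor over Q: parameters, x = \frac{1}{2}, and C = -\frac{4}{3}.


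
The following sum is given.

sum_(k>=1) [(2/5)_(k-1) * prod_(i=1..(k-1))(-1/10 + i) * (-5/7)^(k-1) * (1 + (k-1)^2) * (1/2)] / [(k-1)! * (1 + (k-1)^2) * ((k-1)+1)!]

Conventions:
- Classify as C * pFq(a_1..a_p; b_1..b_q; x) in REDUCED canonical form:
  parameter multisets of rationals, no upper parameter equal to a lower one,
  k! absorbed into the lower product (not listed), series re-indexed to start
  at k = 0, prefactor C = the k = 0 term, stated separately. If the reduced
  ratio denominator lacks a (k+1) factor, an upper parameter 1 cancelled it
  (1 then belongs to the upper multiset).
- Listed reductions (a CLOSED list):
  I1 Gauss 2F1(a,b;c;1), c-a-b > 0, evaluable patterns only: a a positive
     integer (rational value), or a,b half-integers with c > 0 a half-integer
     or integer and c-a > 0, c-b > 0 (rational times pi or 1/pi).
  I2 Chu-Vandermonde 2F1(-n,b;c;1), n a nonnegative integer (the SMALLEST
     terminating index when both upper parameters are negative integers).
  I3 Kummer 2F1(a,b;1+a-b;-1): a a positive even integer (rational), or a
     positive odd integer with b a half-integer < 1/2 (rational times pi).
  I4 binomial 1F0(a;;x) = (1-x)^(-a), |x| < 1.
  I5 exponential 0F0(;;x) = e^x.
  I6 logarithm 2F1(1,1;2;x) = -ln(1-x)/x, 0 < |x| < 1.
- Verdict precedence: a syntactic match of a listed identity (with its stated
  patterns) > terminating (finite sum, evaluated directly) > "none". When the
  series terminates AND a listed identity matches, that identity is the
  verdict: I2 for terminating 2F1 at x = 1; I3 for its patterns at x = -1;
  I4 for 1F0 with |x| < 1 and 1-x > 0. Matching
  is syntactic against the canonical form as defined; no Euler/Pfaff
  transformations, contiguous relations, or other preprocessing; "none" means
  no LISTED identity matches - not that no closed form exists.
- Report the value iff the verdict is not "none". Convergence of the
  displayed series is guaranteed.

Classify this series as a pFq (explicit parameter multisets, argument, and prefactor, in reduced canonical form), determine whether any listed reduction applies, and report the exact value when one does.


x = -5/7 here; the reduced form reads 2F1, upper {2/5, 9/10}, lower {2}, C = 1/2. Verdict: none here - no I1-I6 shape fits x = -5/7 with lower {2}.

The tell: with t_0 = 1/2, the denominator's factorial ratio (prefactor 1/2) is a lower Pochhammer.
Term ratio: r(k) = (-5/7) * (k+2/5) (k+9/10) / [(k+2) (k+1)] ; factor over Q: parameters, x = (-5/7), and C = 1/2.


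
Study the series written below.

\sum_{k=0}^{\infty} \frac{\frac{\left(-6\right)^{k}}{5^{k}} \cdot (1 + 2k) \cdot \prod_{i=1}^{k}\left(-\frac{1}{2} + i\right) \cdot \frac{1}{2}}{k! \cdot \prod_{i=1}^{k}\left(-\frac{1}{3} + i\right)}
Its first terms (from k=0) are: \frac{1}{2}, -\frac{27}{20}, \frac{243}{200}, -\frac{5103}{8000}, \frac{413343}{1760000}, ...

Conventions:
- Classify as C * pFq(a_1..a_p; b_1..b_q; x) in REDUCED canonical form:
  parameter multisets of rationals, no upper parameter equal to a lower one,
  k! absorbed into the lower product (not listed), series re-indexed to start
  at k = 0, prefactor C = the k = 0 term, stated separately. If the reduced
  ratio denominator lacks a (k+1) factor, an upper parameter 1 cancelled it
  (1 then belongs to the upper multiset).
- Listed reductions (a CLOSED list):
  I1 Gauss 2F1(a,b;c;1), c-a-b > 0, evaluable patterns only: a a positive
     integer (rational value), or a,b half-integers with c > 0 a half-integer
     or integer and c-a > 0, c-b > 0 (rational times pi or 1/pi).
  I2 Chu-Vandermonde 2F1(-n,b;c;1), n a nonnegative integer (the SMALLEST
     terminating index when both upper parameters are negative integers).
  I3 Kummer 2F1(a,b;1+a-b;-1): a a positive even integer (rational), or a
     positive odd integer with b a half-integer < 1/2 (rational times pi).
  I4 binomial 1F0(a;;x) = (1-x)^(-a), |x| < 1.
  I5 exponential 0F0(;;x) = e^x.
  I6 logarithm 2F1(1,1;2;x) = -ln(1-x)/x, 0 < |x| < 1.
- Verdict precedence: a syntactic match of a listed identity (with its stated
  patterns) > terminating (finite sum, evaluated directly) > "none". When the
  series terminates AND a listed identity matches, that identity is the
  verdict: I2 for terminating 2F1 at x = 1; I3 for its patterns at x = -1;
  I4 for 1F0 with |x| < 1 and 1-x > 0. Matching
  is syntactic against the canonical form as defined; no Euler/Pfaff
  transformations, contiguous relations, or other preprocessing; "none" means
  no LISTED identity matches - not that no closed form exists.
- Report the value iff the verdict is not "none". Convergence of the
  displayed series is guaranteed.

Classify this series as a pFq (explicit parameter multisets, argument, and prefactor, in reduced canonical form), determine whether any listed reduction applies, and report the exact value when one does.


Key observation: x = -\frac{6}{5} and the (2k+1) factor (C = 1/2, x = -6/5) shifts (1/2)_k to (3/2)_k.
Adjacent-term ratio: r(k) = -\frac{6}{5} * (k+\frac{3}{2}) / [(k+\frac{2}{3}) (k+1)] - rational in k, leading ratio -\frac{6}{5}; with t_0 = \frac{1}{2}, classification follows.

Reduced: x = -\frac{6}{5}, 1F1, upper = {\frac{3}{2}}, lower = {\frac{2}{3}}, C = \frac{1}{2}. Verdict: no listed reduction: x = -\frac{6}{5} and upper {\frac{3}{2}} fail every I1-I6 pattern.


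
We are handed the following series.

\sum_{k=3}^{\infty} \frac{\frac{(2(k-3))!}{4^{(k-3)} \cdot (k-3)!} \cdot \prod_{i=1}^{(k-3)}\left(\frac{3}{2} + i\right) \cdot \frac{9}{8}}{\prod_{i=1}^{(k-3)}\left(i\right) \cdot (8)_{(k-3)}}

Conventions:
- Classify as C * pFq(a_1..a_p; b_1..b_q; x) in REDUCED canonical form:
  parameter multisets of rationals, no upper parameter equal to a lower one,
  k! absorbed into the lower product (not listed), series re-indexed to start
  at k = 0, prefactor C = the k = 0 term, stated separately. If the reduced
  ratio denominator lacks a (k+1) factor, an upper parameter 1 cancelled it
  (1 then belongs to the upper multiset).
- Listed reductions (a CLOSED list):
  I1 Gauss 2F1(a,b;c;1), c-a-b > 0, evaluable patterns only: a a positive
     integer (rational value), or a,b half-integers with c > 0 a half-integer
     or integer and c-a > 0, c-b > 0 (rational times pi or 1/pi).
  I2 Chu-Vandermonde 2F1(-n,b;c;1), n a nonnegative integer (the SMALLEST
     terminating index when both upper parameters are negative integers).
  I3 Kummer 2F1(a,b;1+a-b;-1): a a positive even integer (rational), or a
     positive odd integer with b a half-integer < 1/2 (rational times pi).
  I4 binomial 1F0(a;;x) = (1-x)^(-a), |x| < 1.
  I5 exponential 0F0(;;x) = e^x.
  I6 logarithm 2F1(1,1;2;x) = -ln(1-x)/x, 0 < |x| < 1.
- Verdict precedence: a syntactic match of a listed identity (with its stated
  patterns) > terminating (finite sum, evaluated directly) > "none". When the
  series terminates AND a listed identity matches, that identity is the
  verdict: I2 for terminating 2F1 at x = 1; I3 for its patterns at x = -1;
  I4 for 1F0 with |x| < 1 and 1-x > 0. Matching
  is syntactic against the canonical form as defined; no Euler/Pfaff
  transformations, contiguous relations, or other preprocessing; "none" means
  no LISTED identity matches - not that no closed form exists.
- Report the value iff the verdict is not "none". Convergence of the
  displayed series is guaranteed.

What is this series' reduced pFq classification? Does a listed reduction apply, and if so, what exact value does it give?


Prefactor \frac{9}{8}, argument 1: 2F1 with upper {\frac{1}{2}, \frac{5}{2}} over lower {8}. Verdict: this is Gauss (I1, half-integer pattern) (x = 1; upper {\frac{1}{2}, \frac{5}{2}} half-integers, c = 8 in the evaluable pattern). Its exact value is \frac{65536}{15015} / \pi.

Key observation: t_0 = \frac{9}{8} here, and the running product (C = 9/8) telescopes to a rising factorial.
Adjacent-term ratio: r(k) = 1 * (k+\frac{1}{2}) (k+\frac{5}{2}) / [(k+8) (k+1)] - rational in k. x = 1; t_0 = \frac{9}{8}; negate the roots.


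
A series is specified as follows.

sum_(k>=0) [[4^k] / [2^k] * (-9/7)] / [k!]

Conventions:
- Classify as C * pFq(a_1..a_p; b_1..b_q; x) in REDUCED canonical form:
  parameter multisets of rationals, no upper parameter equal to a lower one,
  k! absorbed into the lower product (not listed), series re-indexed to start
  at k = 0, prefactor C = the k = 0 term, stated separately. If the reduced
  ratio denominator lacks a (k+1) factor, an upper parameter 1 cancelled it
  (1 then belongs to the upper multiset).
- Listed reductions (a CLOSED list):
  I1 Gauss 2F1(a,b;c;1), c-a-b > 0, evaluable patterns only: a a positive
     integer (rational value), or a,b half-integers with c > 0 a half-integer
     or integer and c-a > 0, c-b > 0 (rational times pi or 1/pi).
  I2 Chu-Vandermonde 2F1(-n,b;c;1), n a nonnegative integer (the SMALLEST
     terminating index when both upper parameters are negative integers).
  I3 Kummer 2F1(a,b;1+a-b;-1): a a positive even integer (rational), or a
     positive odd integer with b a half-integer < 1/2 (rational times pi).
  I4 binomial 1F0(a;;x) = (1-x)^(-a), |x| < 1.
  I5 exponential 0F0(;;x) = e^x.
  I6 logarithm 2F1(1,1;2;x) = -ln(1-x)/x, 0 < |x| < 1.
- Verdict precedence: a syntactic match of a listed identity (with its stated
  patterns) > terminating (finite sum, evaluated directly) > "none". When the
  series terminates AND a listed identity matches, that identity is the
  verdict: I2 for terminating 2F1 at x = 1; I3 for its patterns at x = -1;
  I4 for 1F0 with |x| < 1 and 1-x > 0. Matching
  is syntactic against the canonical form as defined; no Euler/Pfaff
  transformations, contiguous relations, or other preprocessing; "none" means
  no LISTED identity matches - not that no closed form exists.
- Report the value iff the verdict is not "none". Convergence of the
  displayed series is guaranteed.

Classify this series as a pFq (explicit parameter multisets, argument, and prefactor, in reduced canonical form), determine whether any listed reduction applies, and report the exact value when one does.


The series (x = 2) is 0F0: upper {-}, lower {-}, prefactor -9/7. Verdict at x = 2: the exponential series (I5) matches (the 0F0 exponential series at x = 2). Value: (-9/7) * e^(2).

Key observation: from the first term -9/7: the two k-th powers (C = -9/7) combine into one argument.
Adjacent-term ratio: r(k) = 2 * 1 / [(k+1)] - rational in k, leading ratio 2; with t_0 = -9/7, classification follows.


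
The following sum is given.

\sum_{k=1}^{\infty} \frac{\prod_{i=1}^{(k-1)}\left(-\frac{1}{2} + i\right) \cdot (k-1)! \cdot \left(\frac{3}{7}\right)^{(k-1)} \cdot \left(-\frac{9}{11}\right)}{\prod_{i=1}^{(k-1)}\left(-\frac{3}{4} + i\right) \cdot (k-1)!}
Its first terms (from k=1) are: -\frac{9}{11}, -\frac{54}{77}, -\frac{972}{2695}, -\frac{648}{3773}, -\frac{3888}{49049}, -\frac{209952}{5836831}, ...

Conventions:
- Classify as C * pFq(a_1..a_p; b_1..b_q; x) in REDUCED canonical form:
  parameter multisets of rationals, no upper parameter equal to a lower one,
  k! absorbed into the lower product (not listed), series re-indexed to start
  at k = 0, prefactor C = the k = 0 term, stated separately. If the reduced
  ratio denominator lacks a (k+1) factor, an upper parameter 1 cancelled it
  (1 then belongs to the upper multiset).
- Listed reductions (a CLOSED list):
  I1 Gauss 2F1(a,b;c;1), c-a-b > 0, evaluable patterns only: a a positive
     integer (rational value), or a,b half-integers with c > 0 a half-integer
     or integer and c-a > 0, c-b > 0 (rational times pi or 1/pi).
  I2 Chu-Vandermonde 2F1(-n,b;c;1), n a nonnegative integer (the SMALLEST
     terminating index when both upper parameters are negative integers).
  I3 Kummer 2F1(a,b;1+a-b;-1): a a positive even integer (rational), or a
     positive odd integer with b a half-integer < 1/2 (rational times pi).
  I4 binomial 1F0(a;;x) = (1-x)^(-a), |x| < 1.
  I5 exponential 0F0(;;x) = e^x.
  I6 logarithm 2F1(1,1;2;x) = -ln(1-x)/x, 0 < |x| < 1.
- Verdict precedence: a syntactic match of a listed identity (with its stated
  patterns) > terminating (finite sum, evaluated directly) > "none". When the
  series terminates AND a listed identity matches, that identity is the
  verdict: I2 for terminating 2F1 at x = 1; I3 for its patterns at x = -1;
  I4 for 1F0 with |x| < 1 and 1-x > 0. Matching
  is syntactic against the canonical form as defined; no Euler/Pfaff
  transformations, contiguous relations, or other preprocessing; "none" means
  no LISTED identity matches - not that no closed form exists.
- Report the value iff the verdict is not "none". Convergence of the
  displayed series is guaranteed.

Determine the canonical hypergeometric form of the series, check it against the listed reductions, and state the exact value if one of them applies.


Canonical form: C = -\frac{9}{11} times 2F1 with upper {\frac{1}{2}, 1}, lower {\frac{1}{4}}, x = \frac{3}{7}. Verdict: none. Every listed pattern misses the 2F1 form at \frac{3}{7}, upper {\frac{1}{2}, 1}.

Key step: with t_0 = -\frac{9}{11}, the factorial ratio (C = -9/11) (k+a-1)!/(a-1)! is a rising factorial (a)_k.
Consecutive-term ratio: r(k) = \frac{3}{7} * (k+\frac{1}{2}) (k+1) / [(k+\frac{1}{4}) (k+1)] - poly over poly, x = \frac{3}{7} from leading terms; C = -\frac{9}{11} at k = 0.


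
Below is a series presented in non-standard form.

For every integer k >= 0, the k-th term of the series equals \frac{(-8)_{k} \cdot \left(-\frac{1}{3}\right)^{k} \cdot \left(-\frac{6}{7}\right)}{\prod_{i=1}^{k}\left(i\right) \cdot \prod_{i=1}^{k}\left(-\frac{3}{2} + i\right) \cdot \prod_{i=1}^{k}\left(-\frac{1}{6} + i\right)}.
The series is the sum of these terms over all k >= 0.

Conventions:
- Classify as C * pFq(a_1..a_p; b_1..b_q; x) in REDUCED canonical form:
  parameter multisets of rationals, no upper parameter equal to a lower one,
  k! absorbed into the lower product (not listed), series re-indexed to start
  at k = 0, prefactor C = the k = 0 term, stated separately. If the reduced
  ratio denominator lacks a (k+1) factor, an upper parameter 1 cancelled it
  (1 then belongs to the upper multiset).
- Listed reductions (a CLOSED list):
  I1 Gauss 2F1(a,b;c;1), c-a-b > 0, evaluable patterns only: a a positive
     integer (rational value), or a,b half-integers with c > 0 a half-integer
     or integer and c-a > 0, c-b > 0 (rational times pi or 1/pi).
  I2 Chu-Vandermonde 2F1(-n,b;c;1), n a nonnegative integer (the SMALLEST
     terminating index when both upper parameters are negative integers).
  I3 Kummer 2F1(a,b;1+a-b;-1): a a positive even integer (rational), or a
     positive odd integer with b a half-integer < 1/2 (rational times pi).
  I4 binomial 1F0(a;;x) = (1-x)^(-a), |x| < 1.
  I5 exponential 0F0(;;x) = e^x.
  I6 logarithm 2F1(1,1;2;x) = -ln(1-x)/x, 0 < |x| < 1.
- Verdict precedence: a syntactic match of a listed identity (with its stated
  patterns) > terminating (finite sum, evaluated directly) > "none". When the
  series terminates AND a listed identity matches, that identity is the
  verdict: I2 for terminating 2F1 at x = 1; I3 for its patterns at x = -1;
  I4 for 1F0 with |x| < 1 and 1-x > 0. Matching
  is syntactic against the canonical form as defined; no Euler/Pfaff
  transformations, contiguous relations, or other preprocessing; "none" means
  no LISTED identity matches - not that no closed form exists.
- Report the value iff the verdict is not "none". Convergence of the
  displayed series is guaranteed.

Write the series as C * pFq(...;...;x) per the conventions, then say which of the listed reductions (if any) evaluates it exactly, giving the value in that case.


Canonical form: C = -\frac{6}{7} times 1F2 with upper {-8}, lower {-\frac{1}{2}, \frac{5}{6}}, x = -\frac{1}{3}. Verdict: terminating. (-8)_k vanishes past k = 8, leaving a 9-term sum, computed directly. Value: \frac{169151756133807362}{13262696610037875}.

Structural cue: with t_0 = -\frac{6}{7}, the lower running product (C = -6/7, x = -1/3) is a rising factorial.
Ratio: r(k) = -\frac{1}{3} * (k-8) / [(k-\frac{1}{2}) (k+\frac{5}{6}) (k+1)] - rational in k, leading ratio -\frac{1}{3}; with t_0 = -\frac{6}{7}, classification follows.


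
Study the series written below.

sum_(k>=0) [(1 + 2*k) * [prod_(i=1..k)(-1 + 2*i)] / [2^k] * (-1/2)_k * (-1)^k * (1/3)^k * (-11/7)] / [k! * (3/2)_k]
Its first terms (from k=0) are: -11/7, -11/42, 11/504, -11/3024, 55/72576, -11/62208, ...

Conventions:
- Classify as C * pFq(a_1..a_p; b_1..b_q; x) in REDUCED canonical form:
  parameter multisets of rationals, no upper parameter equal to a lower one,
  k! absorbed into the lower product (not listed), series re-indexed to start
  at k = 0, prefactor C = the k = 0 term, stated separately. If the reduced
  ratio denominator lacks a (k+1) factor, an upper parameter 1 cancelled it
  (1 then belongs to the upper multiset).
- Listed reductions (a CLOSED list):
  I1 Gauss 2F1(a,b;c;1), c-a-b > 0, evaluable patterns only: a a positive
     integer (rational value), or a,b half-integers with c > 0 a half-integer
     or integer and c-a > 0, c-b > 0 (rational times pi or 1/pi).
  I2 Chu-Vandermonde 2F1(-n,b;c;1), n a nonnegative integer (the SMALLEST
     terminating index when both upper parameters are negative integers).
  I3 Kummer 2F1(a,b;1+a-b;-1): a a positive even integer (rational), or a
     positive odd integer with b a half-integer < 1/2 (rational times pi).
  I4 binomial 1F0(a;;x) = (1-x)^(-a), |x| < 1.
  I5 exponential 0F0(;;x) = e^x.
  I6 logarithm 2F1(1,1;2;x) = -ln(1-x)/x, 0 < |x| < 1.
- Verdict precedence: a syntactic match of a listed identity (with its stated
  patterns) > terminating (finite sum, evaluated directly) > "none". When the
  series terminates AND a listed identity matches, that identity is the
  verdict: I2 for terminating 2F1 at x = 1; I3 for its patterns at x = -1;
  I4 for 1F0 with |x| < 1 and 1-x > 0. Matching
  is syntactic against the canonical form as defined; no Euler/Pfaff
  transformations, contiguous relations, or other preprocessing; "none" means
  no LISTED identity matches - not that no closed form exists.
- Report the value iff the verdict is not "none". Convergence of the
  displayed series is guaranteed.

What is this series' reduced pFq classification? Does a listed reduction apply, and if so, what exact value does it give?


With C = -11/7: the canonical form is 1F0(-1/2; -; -1/3). Verdict: this is binomial (I4) (the 1F0 binomial series: exponent 1/2, x = -1/3). Its exact value is (-11/7) * (4/3)^(1/2).

Key step: t_0 being -11/7, the (-1)^k factor (C = -11/7) folds into the argument's sign.
Ratio: r(k) = (-1/3) * (k-1/2) / [(k+1)] - poly over poly, x = (-1/3) from leading terms; C = -11/7 at k = 0.


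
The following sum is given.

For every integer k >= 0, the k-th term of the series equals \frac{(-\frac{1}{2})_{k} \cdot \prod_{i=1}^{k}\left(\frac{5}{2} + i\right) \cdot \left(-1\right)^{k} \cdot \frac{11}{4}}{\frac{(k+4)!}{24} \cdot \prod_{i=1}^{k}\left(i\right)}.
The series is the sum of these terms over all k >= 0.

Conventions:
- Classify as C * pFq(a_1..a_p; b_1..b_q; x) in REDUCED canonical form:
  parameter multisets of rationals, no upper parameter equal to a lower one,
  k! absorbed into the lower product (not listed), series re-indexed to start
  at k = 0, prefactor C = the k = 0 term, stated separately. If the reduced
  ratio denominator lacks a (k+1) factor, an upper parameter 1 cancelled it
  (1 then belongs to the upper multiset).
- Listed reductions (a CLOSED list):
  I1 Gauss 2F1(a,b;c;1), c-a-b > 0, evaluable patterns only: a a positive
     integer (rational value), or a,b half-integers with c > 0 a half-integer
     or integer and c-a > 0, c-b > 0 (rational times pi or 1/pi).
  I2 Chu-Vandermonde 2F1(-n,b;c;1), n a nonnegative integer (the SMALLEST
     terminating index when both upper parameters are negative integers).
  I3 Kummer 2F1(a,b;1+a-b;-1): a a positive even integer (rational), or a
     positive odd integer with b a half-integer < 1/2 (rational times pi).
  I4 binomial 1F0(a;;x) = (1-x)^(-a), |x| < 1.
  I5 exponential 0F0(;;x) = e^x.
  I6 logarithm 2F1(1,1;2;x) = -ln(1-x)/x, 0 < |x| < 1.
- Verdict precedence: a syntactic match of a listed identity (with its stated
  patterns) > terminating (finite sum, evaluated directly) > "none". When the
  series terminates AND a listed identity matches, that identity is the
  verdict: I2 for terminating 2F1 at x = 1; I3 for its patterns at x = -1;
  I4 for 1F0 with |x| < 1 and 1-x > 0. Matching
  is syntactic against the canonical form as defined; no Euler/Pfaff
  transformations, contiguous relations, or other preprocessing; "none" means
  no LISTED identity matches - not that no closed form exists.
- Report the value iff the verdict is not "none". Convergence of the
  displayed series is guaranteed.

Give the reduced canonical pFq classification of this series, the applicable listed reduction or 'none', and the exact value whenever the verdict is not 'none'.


x = -1 here; the reduced form reads 2F1, upper {-\frac{1}{2}, \frac{7}{2}}, lower {5}, C = \frac{11}{4}. Verdict: none. Every listed pattern misses the 2F1 form at -1, upper {-\frac{1}{2}, \frac{7}{2}}.

Key observation: x = -1 and the product of the first k integers (C = 11/4, x = -1) is k!.
Step ratio: r(k) = -1 * (k-\frac{1}{2}) (k+\frac{7}{2}) / [(k+5) (k+1)] ; factor over Q: parameters, x = -1, and C = \frac{11}{4}.


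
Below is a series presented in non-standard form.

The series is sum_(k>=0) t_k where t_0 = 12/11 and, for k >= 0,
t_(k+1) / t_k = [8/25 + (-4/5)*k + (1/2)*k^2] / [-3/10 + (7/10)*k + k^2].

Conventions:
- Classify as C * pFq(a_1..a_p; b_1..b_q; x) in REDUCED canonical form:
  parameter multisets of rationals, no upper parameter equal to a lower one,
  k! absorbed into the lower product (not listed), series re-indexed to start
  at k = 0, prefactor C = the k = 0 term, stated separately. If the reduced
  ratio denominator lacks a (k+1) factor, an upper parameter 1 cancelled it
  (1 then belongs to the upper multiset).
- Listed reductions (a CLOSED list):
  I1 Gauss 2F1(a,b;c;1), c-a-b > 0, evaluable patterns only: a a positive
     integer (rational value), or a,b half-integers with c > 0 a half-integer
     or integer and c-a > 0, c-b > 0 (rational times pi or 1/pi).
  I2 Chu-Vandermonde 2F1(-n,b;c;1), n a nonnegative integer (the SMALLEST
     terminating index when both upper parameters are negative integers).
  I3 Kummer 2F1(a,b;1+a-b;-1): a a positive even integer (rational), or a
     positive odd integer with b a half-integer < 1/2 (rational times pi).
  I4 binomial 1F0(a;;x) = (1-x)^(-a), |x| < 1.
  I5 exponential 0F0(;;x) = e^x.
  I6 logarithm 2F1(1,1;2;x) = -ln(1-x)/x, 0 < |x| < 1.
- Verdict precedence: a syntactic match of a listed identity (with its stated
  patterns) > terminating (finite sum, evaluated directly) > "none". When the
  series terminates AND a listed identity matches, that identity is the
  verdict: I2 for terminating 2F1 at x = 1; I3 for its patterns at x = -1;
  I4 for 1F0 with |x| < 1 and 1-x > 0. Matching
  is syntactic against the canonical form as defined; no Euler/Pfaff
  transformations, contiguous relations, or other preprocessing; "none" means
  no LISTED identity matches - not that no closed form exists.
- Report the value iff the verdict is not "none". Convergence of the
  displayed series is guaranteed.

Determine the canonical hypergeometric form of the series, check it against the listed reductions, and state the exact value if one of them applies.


Prefactor 12/11, argument 1/2: 2F1 with upper {-4/5, -4/5} over lower {-3/10}. Verdict: none - this 2F1 at x = 1/2 matches no listed pattern, and upper {-4/5, -4/5} holds no stopper.

First insight: t_0 being 12/11, factor the ratio over Q (prefactor 12/11): negated roots = parameters.
Consecutive-term ratio: r(k) = (1/2) * (k-4/5) (k-4/5) / [(k-3/10) (k+1)] - rational in k, leading ratio (1/2); with t_0 = 12/11, classification follows.


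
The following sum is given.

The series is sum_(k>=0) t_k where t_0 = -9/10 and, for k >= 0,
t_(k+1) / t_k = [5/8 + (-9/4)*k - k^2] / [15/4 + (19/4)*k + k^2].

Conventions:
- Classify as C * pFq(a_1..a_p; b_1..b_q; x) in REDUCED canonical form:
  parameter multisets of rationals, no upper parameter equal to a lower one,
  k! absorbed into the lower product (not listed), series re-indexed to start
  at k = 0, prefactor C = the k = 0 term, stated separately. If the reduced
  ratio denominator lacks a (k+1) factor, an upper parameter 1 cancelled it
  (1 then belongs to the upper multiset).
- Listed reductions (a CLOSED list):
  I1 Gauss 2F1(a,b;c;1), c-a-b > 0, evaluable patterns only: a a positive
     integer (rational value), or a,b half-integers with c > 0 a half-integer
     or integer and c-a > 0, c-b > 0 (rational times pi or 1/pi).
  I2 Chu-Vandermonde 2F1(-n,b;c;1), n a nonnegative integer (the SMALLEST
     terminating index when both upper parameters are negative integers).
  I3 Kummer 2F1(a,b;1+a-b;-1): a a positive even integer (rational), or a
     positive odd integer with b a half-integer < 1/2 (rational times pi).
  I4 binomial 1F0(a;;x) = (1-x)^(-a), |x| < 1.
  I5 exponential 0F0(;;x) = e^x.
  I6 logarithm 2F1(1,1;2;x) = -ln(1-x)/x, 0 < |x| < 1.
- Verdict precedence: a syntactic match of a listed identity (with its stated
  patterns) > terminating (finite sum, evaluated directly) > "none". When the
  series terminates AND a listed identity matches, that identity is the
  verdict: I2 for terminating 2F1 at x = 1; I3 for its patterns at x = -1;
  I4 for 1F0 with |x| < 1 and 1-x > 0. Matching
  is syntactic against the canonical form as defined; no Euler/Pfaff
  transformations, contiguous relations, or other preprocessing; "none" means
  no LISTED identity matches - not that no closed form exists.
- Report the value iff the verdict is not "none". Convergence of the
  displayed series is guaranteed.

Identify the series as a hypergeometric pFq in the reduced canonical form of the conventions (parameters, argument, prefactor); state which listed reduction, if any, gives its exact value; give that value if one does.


This is -9/10 * 2F1(-1/4, 5/2; 15/4; -1) in reduced canonical form. Verdict: none - at argument -1 the multisets {-1/4, 5/2} ; {15/4} match no listed identity.

Key step: from the first term -9/10: roots of the ratio polynomials (prefactor -9/10) are the negated parameters.
Term ratio: r(k) = (-1) * (k-1/4) (k+5/2) / [(k+15/4) (k+1)] - rational in k. x = (-1); t_0 = -9/10; negate the roots.
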